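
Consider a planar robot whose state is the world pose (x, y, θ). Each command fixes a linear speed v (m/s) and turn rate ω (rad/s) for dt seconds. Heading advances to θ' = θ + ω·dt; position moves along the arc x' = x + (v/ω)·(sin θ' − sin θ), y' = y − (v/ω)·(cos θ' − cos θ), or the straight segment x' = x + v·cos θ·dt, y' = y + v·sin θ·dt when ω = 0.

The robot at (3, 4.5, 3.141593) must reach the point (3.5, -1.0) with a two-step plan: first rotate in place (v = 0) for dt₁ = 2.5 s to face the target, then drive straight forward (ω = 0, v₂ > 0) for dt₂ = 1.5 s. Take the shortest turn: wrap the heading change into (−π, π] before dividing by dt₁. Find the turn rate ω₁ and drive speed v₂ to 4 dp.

heading to target = atan2(-1−4.5, 3.5−3) = -1.4801
Δθ = wrap(-1.4801 − 3.1416) = 1.6615; ω₁ = Δθ/dt₁ = 0.6646
distance = √((3.5−3)² + (-1−4.5)²) = 5.5227; v₂ = distance/dt₂ = 3.6818

ω₁ = 0.6646, v₂ = 3.6818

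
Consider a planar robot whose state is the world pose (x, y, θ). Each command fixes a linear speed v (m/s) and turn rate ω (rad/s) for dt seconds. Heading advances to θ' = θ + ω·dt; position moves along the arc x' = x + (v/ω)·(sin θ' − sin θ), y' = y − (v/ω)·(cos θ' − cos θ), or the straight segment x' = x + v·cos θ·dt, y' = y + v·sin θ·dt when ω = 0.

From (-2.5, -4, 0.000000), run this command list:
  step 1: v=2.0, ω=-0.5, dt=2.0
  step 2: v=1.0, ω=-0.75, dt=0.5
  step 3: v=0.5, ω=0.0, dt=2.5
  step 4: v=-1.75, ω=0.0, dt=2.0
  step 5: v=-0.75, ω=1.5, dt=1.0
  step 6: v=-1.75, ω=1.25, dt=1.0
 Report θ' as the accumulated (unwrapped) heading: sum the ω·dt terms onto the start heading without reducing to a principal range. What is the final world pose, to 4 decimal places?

(-1.1374, -4.8107, 1.3750)

step 1: θ'=-1.0000 (R=-4.0000) → pose (0.8659, -5.8388, -1.0000)
step 2: θ'=-1.3750 (R=-1.3333) → pose (1.0518, -6.2998, -1.3750)
step 3: θ'=-1.3750 (straight) → pose (1.2950, -7.5259, -1.3750)
step 4: θ'=-1.3750 (straight) → pose (0.6140, -4.0928, -1.3750)
step 5: θ'=0.1250 (R=-0.5000) → pose (0.0613, -3.6940, 0.1250)
step 6: θ'=1.3750 (R=-1.4000) → pose (-1.1374, -4.8107, 1.3750)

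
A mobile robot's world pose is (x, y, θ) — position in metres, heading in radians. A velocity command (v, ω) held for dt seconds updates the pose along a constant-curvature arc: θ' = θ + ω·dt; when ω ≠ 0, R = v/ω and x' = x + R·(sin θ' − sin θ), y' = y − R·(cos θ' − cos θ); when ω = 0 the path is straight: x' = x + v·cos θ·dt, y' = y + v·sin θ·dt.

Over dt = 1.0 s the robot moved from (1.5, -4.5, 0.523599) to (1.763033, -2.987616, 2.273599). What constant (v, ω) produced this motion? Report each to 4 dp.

v = 1.7500, ω = 1.7500

Δθ = 2.273599 − 0.523599 = 1.750000
ω = Δθ/dt = 1.750000/1.0 = 1.7500
R = −Δy/(cos θ' − cos θ) = 1.0000
v = R·ω = 1.0000·1.7500 = 1.7500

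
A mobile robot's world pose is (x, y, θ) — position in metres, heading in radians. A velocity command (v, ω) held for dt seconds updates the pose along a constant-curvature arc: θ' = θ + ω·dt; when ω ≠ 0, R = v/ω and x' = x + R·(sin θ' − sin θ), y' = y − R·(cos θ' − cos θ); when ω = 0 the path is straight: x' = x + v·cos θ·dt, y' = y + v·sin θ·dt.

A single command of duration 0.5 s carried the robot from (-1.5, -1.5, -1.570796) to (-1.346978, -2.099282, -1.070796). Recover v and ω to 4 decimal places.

Δθ = -1.070796 − -1.570796 = 0.500000
ω = Δθ/dt = 0.500000/0.5 = 1.0000
R = −Δy/(cos θ' − cos θ) = 1.2500
v = R·ω = 1.2500·1.0000 = 1.2500

v = 1.2500, ω = 1.0000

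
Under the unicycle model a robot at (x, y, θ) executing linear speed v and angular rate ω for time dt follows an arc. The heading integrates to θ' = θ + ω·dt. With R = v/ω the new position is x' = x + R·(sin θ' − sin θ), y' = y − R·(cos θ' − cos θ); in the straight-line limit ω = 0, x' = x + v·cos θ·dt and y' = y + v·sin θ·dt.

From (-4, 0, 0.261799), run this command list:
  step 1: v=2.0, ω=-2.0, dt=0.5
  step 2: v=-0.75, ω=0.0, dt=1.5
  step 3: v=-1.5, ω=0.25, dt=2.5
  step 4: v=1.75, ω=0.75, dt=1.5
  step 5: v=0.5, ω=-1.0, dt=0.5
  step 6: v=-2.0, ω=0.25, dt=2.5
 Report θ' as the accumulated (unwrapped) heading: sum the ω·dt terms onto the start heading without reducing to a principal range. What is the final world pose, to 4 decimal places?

step 1: θ'=-0.7382 (R=-1.0000) → pose (-3.0682, -0.2262, -0.7382)
step 2: θ'=-0.7382 (straight) → pose (-3.9004, 0.5308, -0.7382)
step 3: θ'=-0.1132 (R=-6.0000) → pose (-7.2604, 2.0543, -0.1132)
step 4: θ'=1.0118 (R=2.3333) → pose (-5.0186, 3.1353, 1.0118)
step 5: θ'=0.5118 (R=-0.5000) → pose (-4.8396, 3.3061, 0.5118)
step 6: θ'=1.1368 (R=-8.0000) → pose (-8.1800, -0.3049, 1.1368)

(-8.1800, -0.3049, 1.1368)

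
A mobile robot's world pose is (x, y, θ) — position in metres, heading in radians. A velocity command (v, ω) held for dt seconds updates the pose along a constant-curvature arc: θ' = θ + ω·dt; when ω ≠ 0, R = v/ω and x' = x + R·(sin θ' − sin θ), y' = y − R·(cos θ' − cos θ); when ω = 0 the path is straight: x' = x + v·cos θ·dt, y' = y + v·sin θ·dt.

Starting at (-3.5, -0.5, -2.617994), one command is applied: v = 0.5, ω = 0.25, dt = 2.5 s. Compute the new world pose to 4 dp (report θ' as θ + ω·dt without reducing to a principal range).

(-4.3244, -1.4125, -1.9930)

θ' = -2.6180 + 0.25·2.5 = -1.9930
R = v/ω = 0.5/0.25 = 2.0000
x' = -3.5 + 2.0000·(sin -1.9930 − sin -2.6180) = -4.3244
y' = -0.5 − 2.0000·(cos -1.9930 − cos -2.6180) = -1.4125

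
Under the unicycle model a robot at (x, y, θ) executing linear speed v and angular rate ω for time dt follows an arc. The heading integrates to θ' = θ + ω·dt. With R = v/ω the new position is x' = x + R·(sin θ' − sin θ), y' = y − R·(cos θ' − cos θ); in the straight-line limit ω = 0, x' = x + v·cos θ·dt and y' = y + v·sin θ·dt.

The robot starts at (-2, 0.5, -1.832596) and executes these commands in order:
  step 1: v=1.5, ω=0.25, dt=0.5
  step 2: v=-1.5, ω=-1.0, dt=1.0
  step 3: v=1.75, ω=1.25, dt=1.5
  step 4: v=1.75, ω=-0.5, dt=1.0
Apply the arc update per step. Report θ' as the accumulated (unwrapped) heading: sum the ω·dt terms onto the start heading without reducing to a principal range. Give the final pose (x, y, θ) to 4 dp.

step 1: θ'=-1.7076 (R=6.0000) → pose (-2.1484, -0.2347, -1.7076)
step 2: θ'=-2.7076 (R=1.5000) → pose (-1.2932, 0.9217, -2.7076)
step 3: θ'=-0.8326 (R=1.4000) → pose (-1.7400, -1.2906, -0.8326)
step 4: θ'=-1.3326 (R=-3.5000) → pose (-0.9277, -2.8202, -1.3326)

(-0.9277, -2.8202, -1.3326)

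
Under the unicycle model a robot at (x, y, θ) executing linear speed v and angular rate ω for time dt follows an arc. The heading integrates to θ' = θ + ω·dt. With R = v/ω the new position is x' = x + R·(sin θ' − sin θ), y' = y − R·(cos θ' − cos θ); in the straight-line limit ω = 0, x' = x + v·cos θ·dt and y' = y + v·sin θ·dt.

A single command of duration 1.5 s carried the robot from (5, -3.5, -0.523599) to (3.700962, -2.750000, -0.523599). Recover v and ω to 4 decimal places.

Δθ = -0.523599 − -0.523599 = 0.000000
ω = Δθ/dt = 0.000000/1.5 = 0.0000
ω = 0 → v = (Δx·cos θ + Δy·sin θ)/dt = -1.0000

v = -1.0000, ω = 0.0000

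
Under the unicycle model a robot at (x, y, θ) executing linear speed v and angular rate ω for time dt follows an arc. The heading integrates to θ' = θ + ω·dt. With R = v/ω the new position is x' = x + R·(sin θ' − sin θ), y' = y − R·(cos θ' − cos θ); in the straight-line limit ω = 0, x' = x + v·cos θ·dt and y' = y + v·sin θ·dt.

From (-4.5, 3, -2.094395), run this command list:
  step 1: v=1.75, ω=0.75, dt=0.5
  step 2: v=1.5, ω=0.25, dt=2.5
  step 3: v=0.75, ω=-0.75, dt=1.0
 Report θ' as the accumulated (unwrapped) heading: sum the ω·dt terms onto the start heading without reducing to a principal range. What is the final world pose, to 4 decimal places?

(-4.1108, -2.1898, -1.8444)

step 1: θ'=-1.7194 (R=2.3333) → pose (-4.7869, 2.1788, -1.7194)
step 2: θ'=-1.0944 (R=6.0000) → pose (-4.1849, -1.4610, -1.0944)
step 3: θ'=-1.8444 (R=-1.0000) → pose (-4.1108, -2.1898, -1.8444)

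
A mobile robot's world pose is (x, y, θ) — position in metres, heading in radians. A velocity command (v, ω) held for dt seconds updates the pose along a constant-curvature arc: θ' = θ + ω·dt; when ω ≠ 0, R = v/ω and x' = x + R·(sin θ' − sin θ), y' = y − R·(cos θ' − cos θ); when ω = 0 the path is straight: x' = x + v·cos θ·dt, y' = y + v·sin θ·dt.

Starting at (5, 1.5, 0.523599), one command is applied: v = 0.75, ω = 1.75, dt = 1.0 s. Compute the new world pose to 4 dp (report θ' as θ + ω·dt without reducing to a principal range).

(5.1127, 2.1482, 2.2736)

θ' = 0.5236 + 1.75·1.0 = 2.2736
R = v/ω = 0.75/1.75 = 0.4286
x' = 5 + 0.4286·(sin 2.2736 − sin 0.5236) = 5.1127
y' = 1.5 − 0.4286·(cos 2.2736 − cos 0.5236) = 2.1482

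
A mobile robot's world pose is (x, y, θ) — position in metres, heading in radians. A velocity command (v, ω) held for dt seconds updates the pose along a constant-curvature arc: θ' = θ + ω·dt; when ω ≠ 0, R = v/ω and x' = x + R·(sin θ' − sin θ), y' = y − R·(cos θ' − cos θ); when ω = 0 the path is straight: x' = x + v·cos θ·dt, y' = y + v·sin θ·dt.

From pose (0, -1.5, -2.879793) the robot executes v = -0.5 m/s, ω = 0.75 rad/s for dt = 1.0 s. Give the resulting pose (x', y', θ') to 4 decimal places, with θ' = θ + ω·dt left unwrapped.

(0.3926, -1.2096, -2.1298)

θ' = -2.8798 + 0.75·1.0 = -2.1298
R = v/ω = -0.5/0.75 = -0.6667
x' = 0 + -0.6667·(sin -2.1298 − sin -2.8798) = 0.3926
y' = -1.5 − -0.6667·(cos -2.1298 − cos -2.8798) = -1.2096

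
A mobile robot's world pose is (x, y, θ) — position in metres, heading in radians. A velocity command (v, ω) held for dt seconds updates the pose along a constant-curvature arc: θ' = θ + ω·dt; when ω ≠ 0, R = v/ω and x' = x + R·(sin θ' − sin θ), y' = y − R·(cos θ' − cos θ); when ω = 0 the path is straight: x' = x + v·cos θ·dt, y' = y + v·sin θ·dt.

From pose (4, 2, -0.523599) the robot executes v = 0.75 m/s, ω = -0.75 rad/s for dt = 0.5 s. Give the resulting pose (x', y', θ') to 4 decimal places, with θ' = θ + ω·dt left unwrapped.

θ' = -0.5236 + -0.75·0.5 = -0.8986
R = v/ω = 0.75/-0.75 = -1.0000
x' = 4 + -1.0000·(sin -0.8986 − sin -0.5236) = 4.2825
y' = 2 − -1.0000·(cos -0.8986 − cos -0.5236) = 1.7567

(4.2825, 1.7567, -0.8986)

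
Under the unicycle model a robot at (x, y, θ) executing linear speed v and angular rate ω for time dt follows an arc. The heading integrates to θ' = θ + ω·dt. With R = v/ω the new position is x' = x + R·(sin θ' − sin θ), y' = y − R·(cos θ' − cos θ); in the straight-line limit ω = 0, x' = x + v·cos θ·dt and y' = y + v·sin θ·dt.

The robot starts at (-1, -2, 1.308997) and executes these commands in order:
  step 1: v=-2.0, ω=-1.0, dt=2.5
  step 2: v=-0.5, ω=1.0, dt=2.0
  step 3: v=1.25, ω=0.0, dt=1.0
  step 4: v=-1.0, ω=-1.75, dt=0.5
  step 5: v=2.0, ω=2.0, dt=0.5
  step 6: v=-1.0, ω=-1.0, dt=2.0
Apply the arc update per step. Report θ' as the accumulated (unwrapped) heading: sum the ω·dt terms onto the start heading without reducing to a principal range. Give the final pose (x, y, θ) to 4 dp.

step 1: θ'=-1.1910 (R=2.0000) → pose (-4.7893, -2.2238, -1.1910)
step 2: θ'=0.8090 (R=-0.5000) → pose (-5.6155, -2.0641, 0.8090)
step 3: θ'=0.8090 (straight) → pose (-4.7527, -1.1596, 0.8090)
step 4: θ'=-0.0660 (R=0.5714) → pose (-5.2039, -1.3353, -0.0660)
step 5: θ'=0.9340 (R=1.0000) → pose (-4.3339, -0.9321, 0.9340)
step 6: θ'=-1.0660 (R=1.0000) → pose (-6.0132, -0.8212, -1.0660)

(-6.0132, -0.8212, -1.0660)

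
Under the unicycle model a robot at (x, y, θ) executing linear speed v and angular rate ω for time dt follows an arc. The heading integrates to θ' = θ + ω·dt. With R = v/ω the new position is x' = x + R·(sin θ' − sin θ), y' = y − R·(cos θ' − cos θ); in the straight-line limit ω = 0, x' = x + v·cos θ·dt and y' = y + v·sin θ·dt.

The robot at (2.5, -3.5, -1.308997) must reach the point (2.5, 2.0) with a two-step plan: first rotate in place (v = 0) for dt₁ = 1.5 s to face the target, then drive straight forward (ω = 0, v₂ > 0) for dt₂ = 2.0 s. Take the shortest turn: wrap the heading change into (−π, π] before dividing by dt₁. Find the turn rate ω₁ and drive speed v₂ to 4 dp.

heading to target = atan2(2−-3.5, 2.5−2.5) = 1.5708
Δθ = wrap(1.5708 − -1.3090) = 2.8798; ω₁ = Δθ/dt₁ = 1.9199
distance = √((2.5−2.5)² + (2−-3.5)²) = 5.5000; v₂ = distance/dt₂ = 2.7500

ω₁ = 1.9199, v₂ = 2.7500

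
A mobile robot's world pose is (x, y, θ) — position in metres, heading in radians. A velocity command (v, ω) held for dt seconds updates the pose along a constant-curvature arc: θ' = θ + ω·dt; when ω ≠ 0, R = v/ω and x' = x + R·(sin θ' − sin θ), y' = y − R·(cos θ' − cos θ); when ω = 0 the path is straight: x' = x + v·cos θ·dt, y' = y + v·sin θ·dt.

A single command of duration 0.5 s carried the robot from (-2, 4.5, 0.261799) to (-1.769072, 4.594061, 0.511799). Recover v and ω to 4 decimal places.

Δθ = 0.511799 − 0.261799 = 0.250000
ω = Δθ/dt = 0.250000/0.5 = 0.5000
R = Δx/(sin θ' − sin θ) = 1.0000
v = R·ω = 1.0000·0.5000 = 0.5000

v = 0.5000, ω = 0.5000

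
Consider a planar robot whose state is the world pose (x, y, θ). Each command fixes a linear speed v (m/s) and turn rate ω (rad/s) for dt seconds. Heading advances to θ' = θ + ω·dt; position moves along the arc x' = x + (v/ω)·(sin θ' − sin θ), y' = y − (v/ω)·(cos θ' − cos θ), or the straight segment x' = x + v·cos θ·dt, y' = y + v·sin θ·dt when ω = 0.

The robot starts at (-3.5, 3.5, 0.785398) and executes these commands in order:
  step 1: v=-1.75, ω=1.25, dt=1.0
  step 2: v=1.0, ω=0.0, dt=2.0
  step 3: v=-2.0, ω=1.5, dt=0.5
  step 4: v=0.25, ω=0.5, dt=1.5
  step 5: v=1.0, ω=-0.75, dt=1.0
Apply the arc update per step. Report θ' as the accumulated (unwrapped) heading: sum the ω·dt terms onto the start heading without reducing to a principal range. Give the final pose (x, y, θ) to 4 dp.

(-5.2735, 2.9933, 2.7854)

step 1: θ'=2.0354 (R=-1.4000) → pose (-3.7617, 1.8828, 2.0354)
step 2: θ'=2.0354 (straight) → pose (-4.6578, 3.6708, 2.0354)
step 3: θ'=2.7854 (R=-1.3333) → pose (-3.9307, 3.0185, 2.7854)
step 4: θ'=3.5354 (R=0.5000) → pose (-4.2969, 3.0117, 3.5354)
step 5: θ'=2.7854 (R=-1.3333) → pose (-5.2735, 2.9933, 2.7854)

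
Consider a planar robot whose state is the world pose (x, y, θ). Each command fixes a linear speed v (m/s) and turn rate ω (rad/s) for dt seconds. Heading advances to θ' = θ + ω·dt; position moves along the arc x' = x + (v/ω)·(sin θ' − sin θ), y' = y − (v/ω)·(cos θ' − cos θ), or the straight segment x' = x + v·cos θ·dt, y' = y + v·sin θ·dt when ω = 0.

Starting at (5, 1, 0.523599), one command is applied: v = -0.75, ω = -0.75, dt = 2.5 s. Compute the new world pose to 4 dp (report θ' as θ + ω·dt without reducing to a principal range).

θ' = 0.5236 + -0.75·2.5 = -1.3514
R = v/ω = -0.75/-0.75 = 1.0000
x' = 5 + 1.0000·(sin -1.3514 − sin 0.5236) = 3.5240
y' = 1 − 1.0000·(cos -1.3514 − cos 0.5236) = 1.6484

(3.5240, 1.6484, -1.3514)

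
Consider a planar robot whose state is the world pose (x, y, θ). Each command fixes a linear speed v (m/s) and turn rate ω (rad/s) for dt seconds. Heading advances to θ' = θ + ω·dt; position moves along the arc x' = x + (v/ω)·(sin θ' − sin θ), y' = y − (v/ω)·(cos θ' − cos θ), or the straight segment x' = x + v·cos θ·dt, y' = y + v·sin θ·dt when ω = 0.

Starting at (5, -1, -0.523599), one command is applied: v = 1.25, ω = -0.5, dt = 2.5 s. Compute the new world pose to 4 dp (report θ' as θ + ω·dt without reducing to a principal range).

θ' = -0.5236 + -0.5·2.5 = -1.7736
R = v/ω = 1.25/-0.5 = -2.5000
x' = 5 + -2.5000·(sin -1.7736 − sin -0.5236) = 6.1988
y' = -1 − -2.5000·(cos -1.7736 − cos -0.5236) = -3.6686

(6.1988, -3.6686, -1.7736)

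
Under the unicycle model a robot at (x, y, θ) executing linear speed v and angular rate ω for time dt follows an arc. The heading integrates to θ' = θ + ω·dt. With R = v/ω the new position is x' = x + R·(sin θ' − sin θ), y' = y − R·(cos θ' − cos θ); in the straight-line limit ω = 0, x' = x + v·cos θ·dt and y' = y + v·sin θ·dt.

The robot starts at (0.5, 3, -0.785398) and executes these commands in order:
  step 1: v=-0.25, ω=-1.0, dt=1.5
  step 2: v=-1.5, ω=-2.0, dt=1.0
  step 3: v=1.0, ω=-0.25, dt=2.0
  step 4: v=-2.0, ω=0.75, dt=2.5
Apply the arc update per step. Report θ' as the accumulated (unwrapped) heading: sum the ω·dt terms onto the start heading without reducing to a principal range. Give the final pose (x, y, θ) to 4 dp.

step 1: θ'=-2.2854 (R=0.2500) → pose (0.4879, 3.3406, -2.2854)
step 2: θ'=-4.2854 (R=0.7500) → pose (1.7371, 3.1597, -4.2854)
step 3: θ'=-4.7854 (R=-4.0000) → pose (1.3886, 5.1080, -4.7854)
step 4: θ'=-2.9104 (R=-2.6667) → pose (4.6592, 2.3178, -2.9104)

(4.6592, 2.3178, -2.9104)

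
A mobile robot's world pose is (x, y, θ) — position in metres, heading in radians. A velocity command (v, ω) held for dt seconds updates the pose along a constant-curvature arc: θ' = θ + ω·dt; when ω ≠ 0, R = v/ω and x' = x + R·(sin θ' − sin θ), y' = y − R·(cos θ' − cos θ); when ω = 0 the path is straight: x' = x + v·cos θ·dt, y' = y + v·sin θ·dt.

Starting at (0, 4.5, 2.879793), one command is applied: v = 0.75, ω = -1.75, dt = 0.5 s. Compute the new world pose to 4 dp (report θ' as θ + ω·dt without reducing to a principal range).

(-0.2779, 4.7338, 2.0048)

θ' = 2.8798 + -1.75·0.5 = 2.0048
R = v/ω = 0.75/-1.75 = -0.4286
x' = 0 + -0.4286·(sin 2.0048 − sin 2.8798) = -0.2779
y' = 4.5 − -0.4286·(cos 2.0048 − cos 2.8798) = 4.7338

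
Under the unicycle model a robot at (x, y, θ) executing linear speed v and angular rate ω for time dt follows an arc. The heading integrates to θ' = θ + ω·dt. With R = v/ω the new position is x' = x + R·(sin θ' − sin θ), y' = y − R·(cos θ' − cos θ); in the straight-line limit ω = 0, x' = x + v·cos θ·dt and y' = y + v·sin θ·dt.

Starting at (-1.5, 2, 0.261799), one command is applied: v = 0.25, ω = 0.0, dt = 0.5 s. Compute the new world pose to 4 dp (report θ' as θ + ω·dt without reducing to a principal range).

(-1.3793, 2.0324, 0.2618)

θ' = 0.2618 + 0.0·0.5 = 0.2618
ω = 0 → straight: x' = -1.5 + 0.25·cos(0.2618)·0.5 = -1.3793
y' = 2 + 0.25·sin(0.2618)·0.5 = 2.0324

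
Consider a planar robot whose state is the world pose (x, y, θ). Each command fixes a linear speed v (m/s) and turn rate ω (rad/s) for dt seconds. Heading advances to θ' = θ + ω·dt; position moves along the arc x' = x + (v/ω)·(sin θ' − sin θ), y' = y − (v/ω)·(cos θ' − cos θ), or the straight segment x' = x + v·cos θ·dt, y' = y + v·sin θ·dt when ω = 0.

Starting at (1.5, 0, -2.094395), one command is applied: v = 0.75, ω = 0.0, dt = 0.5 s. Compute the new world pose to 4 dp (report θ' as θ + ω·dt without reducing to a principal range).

θ' = -2.0944 + 0.0·0.5 = -2.0944
ω = 0 → straight: x' = 1.5 + 0.75·cos(-2.0944)·0.5 = 1.3125
y' = 0 + 0.75·sin(-2.0944)·0.5 = -0.3248

(1.3125, -0.3248, -2.0944)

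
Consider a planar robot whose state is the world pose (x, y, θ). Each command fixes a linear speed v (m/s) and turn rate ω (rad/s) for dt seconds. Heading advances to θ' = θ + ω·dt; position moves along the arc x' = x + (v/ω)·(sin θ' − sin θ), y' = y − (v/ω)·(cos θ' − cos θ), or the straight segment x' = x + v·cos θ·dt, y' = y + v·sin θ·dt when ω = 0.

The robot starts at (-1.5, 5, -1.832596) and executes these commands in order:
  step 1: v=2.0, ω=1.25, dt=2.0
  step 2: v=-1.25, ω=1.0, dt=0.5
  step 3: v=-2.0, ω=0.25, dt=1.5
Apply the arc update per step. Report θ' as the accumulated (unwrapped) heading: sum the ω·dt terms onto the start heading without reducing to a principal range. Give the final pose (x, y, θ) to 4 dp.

(0.0209, -0.0751, 1.5424)

step 1: θ'=0.6674 (R=1.6000) → pose (1.0358, 3.3292, 0.6674)
step 2: θ'=1.1674 (R=-1.2500) → pose (0.6598, 2.8381, 1.1674)
step 3: θ'=1.5424 (R=-8.0000) → pose (0.0209, -0.0751, 1.5424)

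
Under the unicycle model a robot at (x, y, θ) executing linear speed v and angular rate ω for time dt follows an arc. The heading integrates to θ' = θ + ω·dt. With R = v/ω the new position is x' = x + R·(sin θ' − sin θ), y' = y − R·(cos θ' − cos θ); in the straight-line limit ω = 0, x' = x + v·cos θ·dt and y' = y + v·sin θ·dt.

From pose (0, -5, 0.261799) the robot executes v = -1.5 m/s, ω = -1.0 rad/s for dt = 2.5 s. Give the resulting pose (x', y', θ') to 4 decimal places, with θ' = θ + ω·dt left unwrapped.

θ' = 0.2618 + -1.0·2.5 = -2.2382
R = v/ω = -1.5/-1.0 = 1.5000
x' = 0 + 1.5000·(sin -2.2382 − sin 0.2618) = -1.5664
y' = -5 − 1.5000·(cos -2.2382 − cos 0.2618) = -2.6227

(-1.5664, -2.6227, -2.2382)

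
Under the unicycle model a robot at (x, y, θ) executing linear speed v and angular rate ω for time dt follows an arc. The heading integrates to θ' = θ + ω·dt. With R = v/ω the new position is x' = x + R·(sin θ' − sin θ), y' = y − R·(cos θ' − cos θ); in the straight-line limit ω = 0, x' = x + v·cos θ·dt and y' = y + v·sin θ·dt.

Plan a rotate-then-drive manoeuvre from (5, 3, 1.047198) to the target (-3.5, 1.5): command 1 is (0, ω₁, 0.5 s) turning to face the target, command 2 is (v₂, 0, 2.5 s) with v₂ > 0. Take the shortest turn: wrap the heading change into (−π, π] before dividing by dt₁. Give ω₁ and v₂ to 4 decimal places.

ω₁ = 4.5381, v₂ = 3.4525

heading to target = atan2(1.5−3, -3.5−5) = -2.9669
Δθ = wrap(-2.9669 − 1.0472) = 2.2691; ω₁ = Δθ/dt₁ = 4.5381
distance = √((-3.5−5)² + (1.5−3)²) = 8.6313; v₂ = distance/dt₂ = 3.4525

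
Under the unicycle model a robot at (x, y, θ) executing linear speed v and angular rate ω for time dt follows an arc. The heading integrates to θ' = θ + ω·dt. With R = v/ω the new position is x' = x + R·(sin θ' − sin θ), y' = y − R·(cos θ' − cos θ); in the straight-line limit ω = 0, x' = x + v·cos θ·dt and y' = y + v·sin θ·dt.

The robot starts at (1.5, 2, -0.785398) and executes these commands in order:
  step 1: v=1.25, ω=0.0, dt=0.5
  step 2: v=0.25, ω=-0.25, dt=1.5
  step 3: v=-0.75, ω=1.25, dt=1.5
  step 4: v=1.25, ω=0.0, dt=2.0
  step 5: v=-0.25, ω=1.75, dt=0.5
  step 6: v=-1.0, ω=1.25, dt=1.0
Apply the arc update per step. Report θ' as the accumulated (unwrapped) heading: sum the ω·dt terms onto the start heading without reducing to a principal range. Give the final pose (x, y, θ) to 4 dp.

(3.6095, 2.2427, 2.8396)

step 1: θ'=-0.7854 (straight) → pose (1.9419, 1.5581, -0.7854)
step 2: θ'=-1.1604 (R=-1.0000) → pose (2.1518, 1.2499, -1.1604)
step 3: θ'=0.7146 (R=-0.6000) → pose (1.2084, 1.4638, 0.7146)
step 4: θ'=0.7146 (straight) → pose (3.0968, 3.1020, 0.7146)
step 5: θ'=1.5896 (R=-0.1429) → pose (3.0476, 2.9915, 1.5896)
step 6: θ'=2.8396 (R=-0.8000) → pose (3.6095, 2.2427, 2.8396)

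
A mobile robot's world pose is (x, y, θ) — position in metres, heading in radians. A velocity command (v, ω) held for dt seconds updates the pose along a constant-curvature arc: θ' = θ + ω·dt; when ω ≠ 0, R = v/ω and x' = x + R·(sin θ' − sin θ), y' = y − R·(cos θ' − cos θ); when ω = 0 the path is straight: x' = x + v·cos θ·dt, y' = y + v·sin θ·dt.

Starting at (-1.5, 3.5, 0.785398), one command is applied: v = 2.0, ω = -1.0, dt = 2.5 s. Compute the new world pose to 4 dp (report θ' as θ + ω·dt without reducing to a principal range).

θ' = 0.7854 + -1.0·2.5 = -1.7146
R = v/ω = 2.0/-1.0 = -2.0000
x' = -1.5 + -2.0000·(sin -1.7146 − sin 0.7854) = 1.8936
y' = 3.5 − -2.0000·(cos -1.7146 − cos 0.7854) = 1.7992

(1.8936, 1.7992, -1.7146)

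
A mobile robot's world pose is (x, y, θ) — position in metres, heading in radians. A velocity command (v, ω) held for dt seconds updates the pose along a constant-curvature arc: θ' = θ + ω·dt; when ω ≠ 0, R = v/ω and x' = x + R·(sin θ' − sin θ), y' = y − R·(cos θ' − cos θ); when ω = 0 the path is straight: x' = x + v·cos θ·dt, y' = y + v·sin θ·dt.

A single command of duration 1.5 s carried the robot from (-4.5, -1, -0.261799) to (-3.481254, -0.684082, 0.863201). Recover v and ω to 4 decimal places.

Δθ = 0.863201 − -0.261799 = 1.125000
ω = Δθ/dt = 1.125000/1.5 = 0.7500
R = Δx/(sin θ' − sin θ) = 1.0000
v = R·ω = 1.0000·0.7500 = 0.7500

v = 0.7500, ω = 0.7500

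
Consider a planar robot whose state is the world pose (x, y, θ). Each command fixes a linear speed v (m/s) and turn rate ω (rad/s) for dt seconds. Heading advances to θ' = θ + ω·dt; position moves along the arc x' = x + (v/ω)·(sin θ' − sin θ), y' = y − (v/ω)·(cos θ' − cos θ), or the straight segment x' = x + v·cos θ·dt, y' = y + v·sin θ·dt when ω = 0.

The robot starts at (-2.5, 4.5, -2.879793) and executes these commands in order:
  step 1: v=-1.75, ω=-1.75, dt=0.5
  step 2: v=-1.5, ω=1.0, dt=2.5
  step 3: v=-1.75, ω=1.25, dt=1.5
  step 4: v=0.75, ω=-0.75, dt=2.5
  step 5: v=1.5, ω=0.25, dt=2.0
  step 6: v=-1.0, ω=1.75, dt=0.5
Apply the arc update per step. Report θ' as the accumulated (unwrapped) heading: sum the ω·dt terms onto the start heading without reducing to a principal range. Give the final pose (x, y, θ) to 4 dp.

(1.1426, 3.8912, 0.1202)

step 1: θ'=-3.7548 (R=1.0000) → pose (-1.6657, 4.3519, -3.7548)
step 2: θ'=-1.2548 (R=-1.5000) → pose (0.6233, 6.0448, -1.2548)
step 3: θ'=0.6202 (R=-1.4000) → pose (-1.5211, 6.7489, 0.6202)
step 4: θ'=-1.2548 (R=-1.0000) → pose (0.0106, 6.2460, -1.2548)
step 5: θ'=-0.7548 (R=6.0000) → pose (1.6027, 3.7401, -0.7548)
step 6: θ'=0.1202 (R=-0.5714) → pose (1.1426, 3.8912, 0.1202)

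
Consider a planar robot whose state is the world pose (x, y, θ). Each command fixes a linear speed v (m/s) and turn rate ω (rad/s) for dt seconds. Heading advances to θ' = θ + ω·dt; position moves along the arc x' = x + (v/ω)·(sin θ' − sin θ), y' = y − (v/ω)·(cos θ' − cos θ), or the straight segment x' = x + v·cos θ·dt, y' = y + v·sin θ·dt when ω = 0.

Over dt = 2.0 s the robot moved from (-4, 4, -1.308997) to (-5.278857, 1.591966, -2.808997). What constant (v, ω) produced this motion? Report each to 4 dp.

v = 1.5000, ω = -0.7500

Δθ = -2.808997 − -1.308997 = -1.500000
ω = Δθ/dt = -1.500000/2.0 = -0.7500
R = −Δy/(cos θ' − cos θ) = -2.0000
v = R·ω = -2.0000·-0.7500 = 1.5000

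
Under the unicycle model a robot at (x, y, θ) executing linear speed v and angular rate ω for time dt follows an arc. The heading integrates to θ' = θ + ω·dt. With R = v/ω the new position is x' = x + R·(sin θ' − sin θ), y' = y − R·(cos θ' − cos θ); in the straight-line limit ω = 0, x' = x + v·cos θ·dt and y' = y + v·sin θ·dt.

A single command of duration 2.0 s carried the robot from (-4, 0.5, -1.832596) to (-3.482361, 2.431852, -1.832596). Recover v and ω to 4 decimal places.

v = -1.0000, ω = 0.0000

Δθ = -1.832596 − -1.832596 = 0.000000
ω = Δθ/dt = 0.000000/2.0 = 0.0000
ω = 0 → v = (Δx·cos θ + Δy·sin θ)/dt = -1.0000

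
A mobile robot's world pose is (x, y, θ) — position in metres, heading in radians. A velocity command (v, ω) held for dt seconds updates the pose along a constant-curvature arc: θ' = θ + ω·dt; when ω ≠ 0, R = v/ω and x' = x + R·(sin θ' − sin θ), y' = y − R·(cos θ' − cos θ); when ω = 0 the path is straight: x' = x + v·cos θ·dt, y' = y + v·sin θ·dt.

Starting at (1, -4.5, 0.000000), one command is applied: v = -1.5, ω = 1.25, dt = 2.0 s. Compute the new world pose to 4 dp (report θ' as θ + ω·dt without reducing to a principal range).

(0.2818, -6.6614, 2.5000)

θ' = 0.0000 + 1.25·2.0 = 2.5000
R = v/ω = -1.5/1.25 = -1.2000
x' = 1 + -1.2000·(sin 2.5000 − sin 0.0000) = 0.2818
y' = -4.5 − -1.2000·(cos 2.5000 − cos 0.0000) = -6.6614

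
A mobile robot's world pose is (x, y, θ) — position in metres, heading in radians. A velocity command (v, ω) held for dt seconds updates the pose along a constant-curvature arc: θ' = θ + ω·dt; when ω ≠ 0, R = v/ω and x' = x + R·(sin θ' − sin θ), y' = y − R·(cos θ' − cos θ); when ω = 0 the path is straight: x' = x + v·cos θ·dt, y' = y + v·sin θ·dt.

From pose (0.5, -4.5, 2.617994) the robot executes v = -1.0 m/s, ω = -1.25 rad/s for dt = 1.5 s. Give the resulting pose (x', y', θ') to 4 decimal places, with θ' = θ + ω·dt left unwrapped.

θ' = 2.6180 + -1.25·1.5 = 0.7430
R = v/ω = -1.0/-1.25 = 0.8000
x' = 0.5 + 0.8000·(sin 0.7430 − sin 2.6180) = 0.6412
y' = -4.5 − 0.8000·(cos 0.7430 − cos 2.6180) = -5.7820

(0.6412, -5.7820, 0.7430)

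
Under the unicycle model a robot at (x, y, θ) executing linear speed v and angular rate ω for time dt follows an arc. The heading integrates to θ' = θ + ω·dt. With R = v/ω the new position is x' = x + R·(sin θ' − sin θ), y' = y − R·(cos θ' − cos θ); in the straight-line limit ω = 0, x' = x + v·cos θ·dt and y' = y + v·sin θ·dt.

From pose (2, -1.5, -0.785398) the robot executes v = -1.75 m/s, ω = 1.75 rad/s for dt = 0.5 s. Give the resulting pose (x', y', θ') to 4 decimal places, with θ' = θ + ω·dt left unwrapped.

θ' = -0.7854 + 1.75·0.5 = 0.0896
R = v/ω = -1.75/1.75 = -1.0000
x' = 2 + -1.0000·(sin 0.0896 − sin -0.7854) = 1.2034
y' = -1.5 − -1.0000·(cos 0.0896 − cos -0.7854) = -1.2111

(1.2034, -1.2111, 0.0896)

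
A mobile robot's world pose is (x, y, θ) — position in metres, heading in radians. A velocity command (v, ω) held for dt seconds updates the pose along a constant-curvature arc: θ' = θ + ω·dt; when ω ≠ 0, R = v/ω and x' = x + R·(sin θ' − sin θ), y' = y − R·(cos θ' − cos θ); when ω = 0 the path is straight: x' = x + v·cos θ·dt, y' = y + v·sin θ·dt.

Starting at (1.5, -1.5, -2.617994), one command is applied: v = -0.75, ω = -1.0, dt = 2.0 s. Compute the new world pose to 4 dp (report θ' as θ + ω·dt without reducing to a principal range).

θ' = -2.6180 + -1.0·2.0 = -4.6180
R = v/ω = -0.75/-1.0 = 0.7500
x' = 1.5 + 0.7500·(sin -4.6180 − sin -2.6180) = 2.6217
y' = -1.5 − 0.7500·(cos -4.6180 − cos -2.6180) = -2.0788

(2.6217, -2.0788, -4.6180)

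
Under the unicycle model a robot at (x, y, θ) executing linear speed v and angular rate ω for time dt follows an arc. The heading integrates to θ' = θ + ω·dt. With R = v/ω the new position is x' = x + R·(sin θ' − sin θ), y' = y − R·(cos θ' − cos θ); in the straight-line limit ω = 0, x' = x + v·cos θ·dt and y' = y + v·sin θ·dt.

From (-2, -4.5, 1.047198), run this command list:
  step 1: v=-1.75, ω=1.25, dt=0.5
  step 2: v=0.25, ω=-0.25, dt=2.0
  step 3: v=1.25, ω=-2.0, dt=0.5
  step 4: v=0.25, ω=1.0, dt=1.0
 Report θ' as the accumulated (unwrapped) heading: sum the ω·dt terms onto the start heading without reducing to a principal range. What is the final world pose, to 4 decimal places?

step 1: θ'=1.6722 (R=-1.4000) → pose (-2.1804, -5.3417, 1.6722)
step 2: θ'=1.1722 (R=-1.0000) → pose (-2.1071, -4.8524, 1.1722)
step 3: θ'=0.1722 (R=-0.6250) → pose (-1.6382, -4.4792, 0.1722)
step 4: θ'=1.1722 (R=0.2500) → pose (-1.4506, -4.3299, 1.1722)

(-1.4506, -4.3299, 1.1722)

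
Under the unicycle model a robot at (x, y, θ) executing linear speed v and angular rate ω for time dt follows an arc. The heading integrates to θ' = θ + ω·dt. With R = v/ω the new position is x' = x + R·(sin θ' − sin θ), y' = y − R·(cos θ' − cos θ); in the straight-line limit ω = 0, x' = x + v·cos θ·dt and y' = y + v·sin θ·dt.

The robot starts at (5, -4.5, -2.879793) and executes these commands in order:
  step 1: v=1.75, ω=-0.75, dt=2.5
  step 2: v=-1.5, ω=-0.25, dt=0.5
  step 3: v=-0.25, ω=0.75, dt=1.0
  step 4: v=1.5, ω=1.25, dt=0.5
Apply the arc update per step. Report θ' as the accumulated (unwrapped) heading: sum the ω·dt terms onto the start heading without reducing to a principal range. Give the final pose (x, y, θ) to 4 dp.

(1.4610, -2.6701, -3.5048)

step 1: θ'=-4.7548 (R=-2.3333) → pose (2.0649, -2.1473, -4.7548)
step 2: θ'=-4.8798 (R=6.0000) → pose (1.9864, -2.8927, -4.8798)
step 3: θ'=-4.1298 (R=-0.3333) → pose (2.0367, -3.1316, -4.1298)
step 4: θ'=-3.5048 (R=1.2000) → pose (1.4610, -2.6701, -3.5048)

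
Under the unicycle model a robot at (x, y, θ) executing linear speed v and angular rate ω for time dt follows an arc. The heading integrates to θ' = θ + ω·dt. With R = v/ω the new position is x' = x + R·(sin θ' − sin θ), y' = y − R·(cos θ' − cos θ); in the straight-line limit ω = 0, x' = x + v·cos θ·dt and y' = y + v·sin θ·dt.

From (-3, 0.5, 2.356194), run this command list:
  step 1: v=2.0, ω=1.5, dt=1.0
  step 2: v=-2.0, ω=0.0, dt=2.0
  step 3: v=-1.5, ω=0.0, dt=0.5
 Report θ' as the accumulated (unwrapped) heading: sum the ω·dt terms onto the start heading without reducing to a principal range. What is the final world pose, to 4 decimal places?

step 1: θ'=3.8562 (R=1.3333) → pose (-4.8166, 0.5643, 3.8562)
step 2: θ'=3.8562 (straight) → pose (-1.7951, 3.1856, 3.8562)
step 3: θ'=3.8562 (straight) → pose (-1.2286, 3.6771, 3.8562)

(-1.2286, 3.6771, 3.8562)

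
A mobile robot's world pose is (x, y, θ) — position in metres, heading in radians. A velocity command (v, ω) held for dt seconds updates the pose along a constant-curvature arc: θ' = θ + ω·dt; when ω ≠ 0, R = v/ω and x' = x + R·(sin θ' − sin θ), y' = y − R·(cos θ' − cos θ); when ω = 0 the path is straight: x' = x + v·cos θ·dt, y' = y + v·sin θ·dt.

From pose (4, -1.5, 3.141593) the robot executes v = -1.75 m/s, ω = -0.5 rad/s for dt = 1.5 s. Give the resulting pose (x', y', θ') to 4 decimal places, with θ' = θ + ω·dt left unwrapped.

θ' = 3.1416 + -0.5·1.5 = 2.3916
R = v/ω = -1.75/-0.5 = 3.5000
x' = 4 + 3.5000·(sin 2.3916 − sin 3.1416) = 6.3857
y' = -1.5 − 3.5000·(cos 2.3916 − cos 3.1416) = -2.4391

(6.3857, -2.4391, 2.3916)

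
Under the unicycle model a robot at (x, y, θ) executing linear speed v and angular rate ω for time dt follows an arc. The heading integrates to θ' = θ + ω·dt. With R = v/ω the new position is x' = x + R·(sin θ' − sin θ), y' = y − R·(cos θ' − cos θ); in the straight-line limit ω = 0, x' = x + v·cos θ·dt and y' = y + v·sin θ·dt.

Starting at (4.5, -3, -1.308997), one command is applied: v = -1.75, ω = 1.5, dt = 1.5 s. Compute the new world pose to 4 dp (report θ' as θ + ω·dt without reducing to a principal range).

(2.4302, -2.6148, 0.9410)

θ' = -1.3090 + 1.5·1.5 = 0.9410
R = v/ω = -1.75/1.5 = -1.1667
x' = 4.5 + -1.1667·(sin 0.9410 − sin -1.3090) = 2.4302
y' = -3 − -1.1667·(cos 0.9410 − cos -1.3090) = -2.6148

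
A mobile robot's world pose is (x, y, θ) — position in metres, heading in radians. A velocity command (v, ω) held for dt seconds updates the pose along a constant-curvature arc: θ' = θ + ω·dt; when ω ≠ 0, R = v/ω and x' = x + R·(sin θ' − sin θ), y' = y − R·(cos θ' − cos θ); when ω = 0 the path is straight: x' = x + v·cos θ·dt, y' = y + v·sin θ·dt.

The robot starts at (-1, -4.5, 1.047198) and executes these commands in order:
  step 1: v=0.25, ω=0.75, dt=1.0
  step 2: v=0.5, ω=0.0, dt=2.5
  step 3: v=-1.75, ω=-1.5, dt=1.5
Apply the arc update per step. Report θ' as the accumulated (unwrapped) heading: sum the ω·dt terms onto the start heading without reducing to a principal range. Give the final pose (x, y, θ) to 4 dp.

step 1: θ'=1.7972 (R=0.3333) → pose (-0.9638, -4.2585, 1.7972)
step 2: θ'=1.7972 (straight) → pose (-1.2444, -3.0404, 1.7972)
step 3: θ'=-0.4528 (R=1.1667) → pose (-2.8917, -4.3514, -0.4528)

(-2.8917, -4.3514, -0.4528)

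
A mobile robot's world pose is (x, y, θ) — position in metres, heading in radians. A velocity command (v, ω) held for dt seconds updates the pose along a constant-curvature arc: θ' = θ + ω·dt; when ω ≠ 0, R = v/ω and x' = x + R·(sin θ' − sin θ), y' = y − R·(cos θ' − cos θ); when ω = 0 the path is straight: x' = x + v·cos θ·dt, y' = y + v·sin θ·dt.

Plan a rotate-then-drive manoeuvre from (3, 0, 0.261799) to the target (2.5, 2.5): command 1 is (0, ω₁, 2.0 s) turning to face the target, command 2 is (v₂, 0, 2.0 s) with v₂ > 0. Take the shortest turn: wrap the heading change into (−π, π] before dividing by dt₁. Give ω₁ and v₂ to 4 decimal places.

heading to target = atan2(2.5−0, 2.5−3) = 1.7682
Δθ = wrap(1.7682 − 0.2618) = 1.5064; ω₁ = Δθ/dt₁ = 0.7532
distance = √((2.5−3)² + (2.5−0)²) = 2.5495; v₂ = distance/dt₂ = 1.2748

ω₁ = 0.7532, v₂ = 1.2748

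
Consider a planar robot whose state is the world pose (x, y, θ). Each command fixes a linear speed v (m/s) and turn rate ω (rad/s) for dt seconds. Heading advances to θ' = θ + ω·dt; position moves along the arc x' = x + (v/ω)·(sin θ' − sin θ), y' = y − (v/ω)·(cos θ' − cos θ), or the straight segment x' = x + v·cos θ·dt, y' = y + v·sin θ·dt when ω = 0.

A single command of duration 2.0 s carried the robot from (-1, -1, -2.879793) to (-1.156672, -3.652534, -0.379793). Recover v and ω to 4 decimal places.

Δθ = -0.379793 − -2.879793 = 2.500000
ω = Δθ/dt = 2.500000/2.0 = 1.2500
R = −Δy/(cos θ' − cos θ) = 1.4000
v = R·ω = 1.4000·1.2500 = 1.7500

v = 1.7500, ω = 1.2500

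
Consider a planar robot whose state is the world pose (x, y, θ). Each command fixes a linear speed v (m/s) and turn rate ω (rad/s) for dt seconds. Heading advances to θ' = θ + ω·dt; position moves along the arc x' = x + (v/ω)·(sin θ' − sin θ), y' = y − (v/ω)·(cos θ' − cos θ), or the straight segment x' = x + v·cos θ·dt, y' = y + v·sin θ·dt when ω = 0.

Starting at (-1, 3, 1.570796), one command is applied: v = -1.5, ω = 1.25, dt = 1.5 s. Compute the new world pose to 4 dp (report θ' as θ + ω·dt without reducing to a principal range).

(0.5594, 1.8551, 3.4458)

θ' = 1.5708 + 1.25·1.5 = 3.4458
R = v/ω = -1.5/1.25 = -1.2000
x' = -1 + -1.2000·(sin 3.4458 − sin 1.5708) = 0.5594
y' = 3 − -1.2000·(cos 3.4458 − cos 1.5708) = 1.8551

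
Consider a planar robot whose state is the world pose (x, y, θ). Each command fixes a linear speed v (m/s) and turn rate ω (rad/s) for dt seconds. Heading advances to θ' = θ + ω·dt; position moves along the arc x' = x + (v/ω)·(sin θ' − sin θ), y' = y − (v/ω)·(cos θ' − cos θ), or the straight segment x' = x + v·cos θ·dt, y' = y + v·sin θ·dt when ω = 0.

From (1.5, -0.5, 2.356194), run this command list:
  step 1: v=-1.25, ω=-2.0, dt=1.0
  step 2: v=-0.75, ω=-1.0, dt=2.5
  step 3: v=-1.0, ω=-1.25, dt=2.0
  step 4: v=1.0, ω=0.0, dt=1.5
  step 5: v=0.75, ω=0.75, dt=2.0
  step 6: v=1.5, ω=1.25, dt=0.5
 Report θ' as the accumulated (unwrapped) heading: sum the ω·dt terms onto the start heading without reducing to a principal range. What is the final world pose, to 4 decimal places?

(0.0538, 1.4056, -2.5188)

step 1: θ'=0.3562 (R=0.6250) → pose (1.2760, -1.5277, 0.3562)
step 2: θ'=-2.1438 (R=0.7500) → pose (0.3843, -0.4182, -2.1438)
step 3: θ'=-4.6438 (R=0.8000) → pose (1.8546, -0.7971, -4.6438)
step 4: θ'=-4.6438 (straight) → pose (1.7518, 0.6994, -4.6438)
step 5: θ'=-3.1438 (R=1.0000) → pose (0.7564, 1.6309, -3.1438)
step 6: θ'=-2.5188 (R=1.2000) → pose (0.0538, 1.4056, -2.5188)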